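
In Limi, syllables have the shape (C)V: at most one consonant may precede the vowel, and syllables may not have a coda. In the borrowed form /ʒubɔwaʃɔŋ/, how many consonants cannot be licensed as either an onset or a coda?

The consonants /ŋ/ cannot be parsed into a legal (C)V syllable (no codas are permitted; onsets are limited to one consonant).

1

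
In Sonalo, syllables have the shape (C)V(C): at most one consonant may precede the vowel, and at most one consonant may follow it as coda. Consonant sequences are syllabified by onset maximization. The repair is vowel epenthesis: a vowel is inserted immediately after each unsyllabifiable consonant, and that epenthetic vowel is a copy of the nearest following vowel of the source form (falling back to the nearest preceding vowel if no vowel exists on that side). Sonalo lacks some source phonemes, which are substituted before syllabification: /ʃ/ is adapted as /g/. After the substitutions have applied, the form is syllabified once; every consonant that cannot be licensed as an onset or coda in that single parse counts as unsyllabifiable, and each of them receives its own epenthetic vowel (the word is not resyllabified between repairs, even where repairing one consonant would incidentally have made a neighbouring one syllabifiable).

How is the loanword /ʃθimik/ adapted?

giθimik

Substitution: /ʃ/ → /g/, giving /gθimik/.
Syllabifying with onset maximization leaves /g/ stranded (at most one coda consonant is licensed; onsets are limited to one consonant).
Epenthesis after each stranded consonant: /g/ → /gi/.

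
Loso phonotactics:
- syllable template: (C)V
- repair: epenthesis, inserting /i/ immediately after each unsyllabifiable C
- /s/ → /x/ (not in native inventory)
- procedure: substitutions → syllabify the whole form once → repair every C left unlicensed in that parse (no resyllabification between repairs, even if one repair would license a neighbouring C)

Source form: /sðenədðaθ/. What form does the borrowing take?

Substitution: /s/ → /x/, giving /xðenədðaθ/.
Syllabifying with onset maximization leaves /x/, /d/, /θ/ stranded (no codas are permitted; onsets are limited to one consonant).
Epenthesis after each stranded consonant: /x/ → /xi/, /d/ → /di/, /θ/ → /θi/.

xiðenədiðaθi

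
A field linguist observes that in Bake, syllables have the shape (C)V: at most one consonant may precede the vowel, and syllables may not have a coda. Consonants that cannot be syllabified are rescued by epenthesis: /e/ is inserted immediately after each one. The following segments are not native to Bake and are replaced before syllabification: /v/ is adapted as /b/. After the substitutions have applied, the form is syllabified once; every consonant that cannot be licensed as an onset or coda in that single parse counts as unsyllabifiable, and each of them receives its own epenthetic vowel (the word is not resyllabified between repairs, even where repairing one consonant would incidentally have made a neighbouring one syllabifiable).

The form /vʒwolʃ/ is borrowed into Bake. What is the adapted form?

beʒewoleʃe

Substitution: /v/ → /b/, giving /bʒwolʃ/.
Under (C)V, the unsyllabifiable consonants are /b/, /ʒ/, /l/, /ʃ/ (no codas are permitted; onsets are limited to one consonant).
Epenthesis after each stranded consonant: /b/ → /be/, /ʒ/ → /ʒe/, /l/ → /le/, /ʃ/ → /ʃe/.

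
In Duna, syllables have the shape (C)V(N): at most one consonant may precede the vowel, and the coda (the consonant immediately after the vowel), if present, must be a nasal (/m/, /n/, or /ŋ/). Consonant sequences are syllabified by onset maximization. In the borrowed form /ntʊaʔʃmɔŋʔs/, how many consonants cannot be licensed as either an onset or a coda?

5

Syllabifying with onset maximization leaves /n/, /ʔ/, /ʃ/, /ʔ/, /s/ stranded (only a nasal (/m/, /n/, or /ŋ/) is licensed in coda position; onsets are limited to one consonant).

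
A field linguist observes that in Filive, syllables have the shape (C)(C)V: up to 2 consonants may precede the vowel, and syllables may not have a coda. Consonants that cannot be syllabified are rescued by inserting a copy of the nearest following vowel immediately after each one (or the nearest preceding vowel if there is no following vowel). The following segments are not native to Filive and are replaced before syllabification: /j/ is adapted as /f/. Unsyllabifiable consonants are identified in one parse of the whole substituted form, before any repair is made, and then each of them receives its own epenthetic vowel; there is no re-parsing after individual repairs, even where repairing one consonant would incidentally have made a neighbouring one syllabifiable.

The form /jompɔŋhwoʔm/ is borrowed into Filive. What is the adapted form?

fompɔŋohwoʔomo

Substitution: /j/ → /f/, giving /fompɔŋhwoʔm/.
The consonants /ŋ/, /ʔ/, /m/ cannot be parsed into a legal (C)(C)V syllable (no codas are permitted; onsets may contain at most 2 consonants).
Each unlicensed consonant becomes the onset of a new syllable: /ŋ/ → /ŋo/, /ʔ/ → /ʔo/, /m/ → /mo/.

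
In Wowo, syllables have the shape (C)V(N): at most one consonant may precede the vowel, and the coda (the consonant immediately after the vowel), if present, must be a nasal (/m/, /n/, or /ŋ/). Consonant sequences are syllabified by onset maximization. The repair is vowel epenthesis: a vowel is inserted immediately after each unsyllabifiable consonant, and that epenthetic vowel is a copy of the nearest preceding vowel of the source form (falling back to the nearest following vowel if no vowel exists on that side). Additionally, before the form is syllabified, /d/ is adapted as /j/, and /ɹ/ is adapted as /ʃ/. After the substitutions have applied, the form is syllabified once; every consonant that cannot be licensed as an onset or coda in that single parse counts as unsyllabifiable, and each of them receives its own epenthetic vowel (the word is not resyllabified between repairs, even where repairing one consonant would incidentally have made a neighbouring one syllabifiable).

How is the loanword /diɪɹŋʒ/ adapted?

Substitution: /d/ → /j/, /ɹ/ → /ʃ/, giving /jiɪʃŋʒ/.
Syllabifying with onset maximization leaves /ʃ/, /ŋ/, /ʒ/ stranded (only a nasal (/m/, /n/, or /ŋ/) is licensed in coda position; onsets are limited to one consonant).
Each unlicensed consonant becomes the onset of a new syllable: /ʃ/ → /ʃɪ/, /ŋ/ → /ŋɪ/, /ʒ/ → /ʒɪ/.

jiɪʃɪŋɪʒɪ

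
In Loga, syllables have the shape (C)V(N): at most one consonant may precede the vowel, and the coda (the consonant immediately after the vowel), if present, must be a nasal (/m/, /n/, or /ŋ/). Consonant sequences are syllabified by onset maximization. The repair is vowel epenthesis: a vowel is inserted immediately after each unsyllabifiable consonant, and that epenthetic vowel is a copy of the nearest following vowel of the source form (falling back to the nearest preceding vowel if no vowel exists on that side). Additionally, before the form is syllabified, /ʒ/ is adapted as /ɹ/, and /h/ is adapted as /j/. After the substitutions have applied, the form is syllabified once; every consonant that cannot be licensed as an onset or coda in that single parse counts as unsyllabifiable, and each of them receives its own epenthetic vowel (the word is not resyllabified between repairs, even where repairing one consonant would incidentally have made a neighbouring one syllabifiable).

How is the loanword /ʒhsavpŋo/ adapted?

Substitution: /ʒ/ → /ɹ/, /h/ → /j/, giving /ɹjsavpŋo/.
Syllabifying with onset maximization leaves /ɹ/, /j/, /v/, /p/ stranded (only a nasal (/m/, /n/, or /ŋ/) is licensed in coda position; onsets are limited to one consonant).
Each unlicensed consonant becomes the onset of a new syllable: /ɹ/ → /ɹa/, /j/ → /ja/, /v/ → /vo/, /p/ → /po/.

ɹajasavopoŋo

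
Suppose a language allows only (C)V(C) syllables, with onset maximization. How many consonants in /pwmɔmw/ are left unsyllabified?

Under (C)V(C), the unsyllabifiable consonants are /p/, /w/, /w/ (at most one coda consonant is licensed; onsets are limited to one consonant).

3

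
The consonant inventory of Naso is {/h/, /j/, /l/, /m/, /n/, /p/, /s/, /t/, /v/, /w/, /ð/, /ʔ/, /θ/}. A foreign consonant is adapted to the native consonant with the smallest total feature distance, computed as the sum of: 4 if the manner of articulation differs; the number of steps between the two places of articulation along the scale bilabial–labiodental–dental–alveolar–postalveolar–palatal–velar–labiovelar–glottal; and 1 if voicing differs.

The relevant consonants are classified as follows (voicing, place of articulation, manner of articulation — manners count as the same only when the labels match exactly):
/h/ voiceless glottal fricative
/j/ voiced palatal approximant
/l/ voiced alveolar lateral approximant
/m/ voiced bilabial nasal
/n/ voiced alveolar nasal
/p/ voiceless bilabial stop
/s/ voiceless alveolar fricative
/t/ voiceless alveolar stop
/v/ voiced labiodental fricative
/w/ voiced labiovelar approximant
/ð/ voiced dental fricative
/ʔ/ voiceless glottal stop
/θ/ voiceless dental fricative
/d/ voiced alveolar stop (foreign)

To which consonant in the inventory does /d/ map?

t

/t/ is closest: same manner (stop), place distance 0 (alveolar→alveolar), voicing differs (+1); total 1. Next closest is /l/ at distance 4.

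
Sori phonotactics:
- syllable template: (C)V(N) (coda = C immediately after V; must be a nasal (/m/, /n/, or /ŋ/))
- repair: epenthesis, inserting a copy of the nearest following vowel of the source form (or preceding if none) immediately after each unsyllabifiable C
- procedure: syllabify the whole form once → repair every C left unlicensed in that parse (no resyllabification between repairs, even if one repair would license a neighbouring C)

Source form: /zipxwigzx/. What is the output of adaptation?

Under (C)V(N), the unsyllabifiable consonants are /p/, /x/, /g/, /z/, /x/ (only a nasal (/m/, /n/, or /ŋ/) is licensed in coda position; onsets are limited to one consonant).
Inserting the epenthetic vowel yields /p/ → /pi/, /x/ → /xi/, /g/ → /gi/, /z/ → /zi/, /x/ → /xi/.

zipixiwigizixi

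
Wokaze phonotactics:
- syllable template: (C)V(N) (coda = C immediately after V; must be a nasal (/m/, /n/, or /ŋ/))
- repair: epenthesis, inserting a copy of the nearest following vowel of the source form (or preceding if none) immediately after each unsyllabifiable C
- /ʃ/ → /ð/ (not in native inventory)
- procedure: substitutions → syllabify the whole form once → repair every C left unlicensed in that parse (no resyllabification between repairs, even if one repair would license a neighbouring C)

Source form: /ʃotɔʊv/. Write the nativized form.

Substitution: /ʃ/ → /ð/, giving /ðotɔʊv/.
Syllabifying with onset maximization leaves /v/ stranded (only a nasal (/m/, /n/, or /ŋ/) is licensed in coda position; onsets are limited to one consonant).
Epenthesis after each stranded consonant: /v/ → /vʊ/.

ðotɔʊvʊ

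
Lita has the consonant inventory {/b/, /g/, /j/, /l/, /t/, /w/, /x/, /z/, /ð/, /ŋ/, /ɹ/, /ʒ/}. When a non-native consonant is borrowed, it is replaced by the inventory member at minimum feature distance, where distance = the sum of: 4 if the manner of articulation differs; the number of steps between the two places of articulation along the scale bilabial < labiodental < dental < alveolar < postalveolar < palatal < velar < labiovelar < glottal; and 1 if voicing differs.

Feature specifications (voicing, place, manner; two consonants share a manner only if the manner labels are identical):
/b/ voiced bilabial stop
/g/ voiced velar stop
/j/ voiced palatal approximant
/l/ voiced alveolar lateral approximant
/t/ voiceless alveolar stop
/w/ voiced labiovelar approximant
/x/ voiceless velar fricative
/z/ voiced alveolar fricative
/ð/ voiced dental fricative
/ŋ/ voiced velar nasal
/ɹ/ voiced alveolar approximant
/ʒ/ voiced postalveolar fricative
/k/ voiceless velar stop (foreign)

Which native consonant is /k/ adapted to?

g

/g/ is closest: same manner (stop), place distance 0 (velar→velar), voicing differs (+1); total 1. Next closest is /t/ at distance 3.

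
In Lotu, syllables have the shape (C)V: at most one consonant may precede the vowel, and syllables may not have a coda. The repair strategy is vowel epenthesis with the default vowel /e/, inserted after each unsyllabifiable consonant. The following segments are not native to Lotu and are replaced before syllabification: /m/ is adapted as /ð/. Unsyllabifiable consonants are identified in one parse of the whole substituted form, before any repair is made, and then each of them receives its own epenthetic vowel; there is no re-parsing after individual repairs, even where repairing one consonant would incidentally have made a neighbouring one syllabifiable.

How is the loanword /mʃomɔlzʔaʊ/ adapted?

Substitution: /m/ → /ð/, giving /ðʃoðɔlzʔaʊ/.
Under (C)V, the unsyllabifiable consonants are /ð/, /l/, /z/ (no codas are permitted; onsets are limited to one consonant).
Epenthesis after each stranded consonant: /ð/ → /ðe/, /l/ → /le/, /z/ → /ze/.

ðeʃoðɔlezeʔaʊ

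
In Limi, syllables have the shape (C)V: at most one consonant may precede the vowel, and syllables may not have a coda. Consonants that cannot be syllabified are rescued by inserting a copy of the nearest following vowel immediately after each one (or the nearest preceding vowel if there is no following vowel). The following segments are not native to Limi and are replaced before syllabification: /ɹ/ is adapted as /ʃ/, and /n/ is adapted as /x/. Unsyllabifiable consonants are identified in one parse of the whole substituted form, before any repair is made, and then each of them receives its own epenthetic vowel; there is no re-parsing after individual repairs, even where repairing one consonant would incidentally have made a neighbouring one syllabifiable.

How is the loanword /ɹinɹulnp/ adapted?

ʃixuʃuluxupu

Substitution: /ɹ/ → /ʃ/, /n/ → /x/, giving /ʃixʃulxp/.
Under (C)V, the unsyllabifiable consonants are /x/, /l/, /x/, /p/ (no codas are permitted; onsets are limited to one consonant).
Each unlicensed consonant becomes the onset of a new syllable: /x/ → /xu/, /l/ → /lu/, /x/ → /xu/, /p/ → /pu/.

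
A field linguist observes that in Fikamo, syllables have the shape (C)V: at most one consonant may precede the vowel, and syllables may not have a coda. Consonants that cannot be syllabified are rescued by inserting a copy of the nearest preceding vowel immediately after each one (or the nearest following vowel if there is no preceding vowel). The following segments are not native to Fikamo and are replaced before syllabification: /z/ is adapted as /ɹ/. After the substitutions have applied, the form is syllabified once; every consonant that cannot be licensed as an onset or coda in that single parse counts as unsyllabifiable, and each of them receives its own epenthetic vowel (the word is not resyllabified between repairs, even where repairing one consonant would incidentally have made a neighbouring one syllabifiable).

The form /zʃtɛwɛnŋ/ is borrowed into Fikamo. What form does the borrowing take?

Substitution: /z/ → /ɹ/, giving /ɹʃtɛwɛnŋ/.
Syllabifying with onset maximization leaves /ɹ/, /ʃ/, /n/, /ŋ/ stranded (no codas are permitted; onsets are limited to one consonant).
Inserting the epenthetic vowel yields /ɹ/ → /ɹɛ/, /ʃ/ → /ʃɛ/, /n/ → /nɛ/, /ŋ/ → /ŋɛ/.

ɹɛʃɛtɛwɛnɛŋɛ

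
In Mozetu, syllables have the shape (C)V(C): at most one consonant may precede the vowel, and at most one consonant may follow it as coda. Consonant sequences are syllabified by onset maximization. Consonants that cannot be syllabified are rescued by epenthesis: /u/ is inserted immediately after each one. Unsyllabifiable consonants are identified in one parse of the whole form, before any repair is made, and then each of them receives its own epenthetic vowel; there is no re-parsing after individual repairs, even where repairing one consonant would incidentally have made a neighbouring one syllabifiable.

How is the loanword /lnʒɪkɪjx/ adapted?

Syllabifying with onset maximization leaves /l/, /n/, /x/ stranded (at most one coda consonant is licensed; onsets are limited to one consonant).
Epenthesis after each stranded consonant: /l/ → /lu/, /n/ → /nu/, /x/ → /xu/.

lunuʒɪkɪjxu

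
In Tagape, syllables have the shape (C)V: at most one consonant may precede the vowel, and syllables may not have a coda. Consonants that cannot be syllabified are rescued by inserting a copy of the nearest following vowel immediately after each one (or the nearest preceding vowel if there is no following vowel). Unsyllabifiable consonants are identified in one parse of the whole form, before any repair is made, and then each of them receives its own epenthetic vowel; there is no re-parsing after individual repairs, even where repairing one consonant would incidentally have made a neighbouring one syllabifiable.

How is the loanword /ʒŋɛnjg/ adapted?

ʒɛŋɛnɛjɛgɛ

The consonants /ʒ/, /n/, /j/, /g/ cannot be parsed into a legal (C)V syllable (no codas are permitted; onsets are limited to one consonant).
Each unlicensed consonant becomes the onset of a new syllable: /ʒ/ → /ʒɛ/, /n/ → /nɛ/, /j/ → /jɛ/, /g/ → /gɛ/.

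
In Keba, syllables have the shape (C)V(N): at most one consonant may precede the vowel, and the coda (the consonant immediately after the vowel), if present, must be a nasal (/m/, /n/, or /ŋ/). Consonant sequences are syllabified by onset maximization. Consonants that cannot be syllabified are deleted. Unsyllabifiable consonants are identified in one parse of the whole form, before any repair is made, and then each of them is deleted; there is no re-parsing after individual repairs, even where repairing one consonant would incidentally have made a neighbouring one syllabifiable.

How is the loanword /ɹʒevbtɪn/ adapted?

ʒetɪn

The consonants /ɹ/, /v/, /b/ cannot be parsed into a legal (C)V(N) syllable (only a nasal (/m/, /n/, or /ŋ/) is licensed in coda position; onsets are limited to one consonant).
Each unlicensed consonant is deleted: /ɹ/, /v/, /b/.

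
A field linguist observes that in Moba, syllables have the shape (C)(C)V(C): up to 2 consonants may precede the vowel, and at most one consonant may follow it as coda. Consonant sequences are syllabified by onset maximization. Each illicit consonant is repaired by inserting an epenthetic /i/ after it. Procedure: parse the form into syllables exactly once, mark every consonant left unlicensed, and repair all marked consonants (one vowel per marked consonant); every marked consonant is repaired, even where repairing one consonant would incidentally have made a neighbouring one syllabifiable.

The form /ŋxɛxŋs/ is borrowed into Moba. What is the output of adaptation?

ŋxɛxŋisi

Under (C)(C)V(C), the unsyllabifiable consonants are /ŋ/, /s/ (at most one coda consonant is licensed; onsets may contain at most 2 consonants).
Each unlicensed consonant becomes the onset of a new syllable: /ŋ/ → /ŋi/, /s/ → /si/.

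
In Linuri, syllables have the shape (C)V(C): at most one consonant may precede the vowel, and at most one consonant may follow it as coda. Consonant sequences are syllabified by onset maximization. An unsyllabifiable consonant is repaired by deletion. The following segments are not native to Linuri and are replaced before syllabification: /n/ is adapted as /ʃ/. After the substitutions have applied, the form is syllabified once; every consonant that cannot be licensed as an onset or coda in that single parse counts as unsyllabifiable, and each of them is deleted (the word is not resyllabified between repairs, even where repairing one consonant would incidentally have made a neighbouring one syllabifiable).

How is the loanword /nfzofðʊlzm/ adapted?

Substitution: /n/ → /ʃ/, giving /ʃfzofðʊlzm/.
The consonants /ʃ/, /f/, /z/, /m/ cannot be parsed into a legal (C)V(C) syllable (at most one coda consonant is licensed; onsets are limited to one consonant).
Deletion applies to /ʃ/, /f/, /z/, /m/.

zofðʊl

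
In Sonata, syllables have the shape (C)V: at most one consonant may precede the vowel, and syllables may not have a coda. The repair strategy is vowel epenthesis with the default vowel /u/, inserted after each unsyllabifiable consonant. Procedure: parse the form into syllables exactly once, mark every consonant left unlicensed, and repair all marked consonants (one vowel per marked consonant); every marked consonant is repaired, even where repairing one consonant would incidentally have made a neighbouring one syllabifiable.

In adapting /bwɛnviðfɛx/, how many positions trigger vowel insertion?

The unsyllabifiable consonants are /b/, /n/, /ð/, /x/; each receives one epenthetic vowel.

4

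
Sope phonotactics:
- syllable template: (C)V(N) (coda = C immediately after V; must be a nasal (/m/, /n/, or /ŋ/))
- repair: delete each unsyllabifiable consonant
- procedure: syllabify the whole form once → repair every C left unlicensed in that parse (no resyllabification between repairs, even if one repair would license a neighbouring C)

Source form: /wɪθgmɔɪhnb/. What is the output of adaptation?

Syllabifying with onset maximization leaves /θ/, /g/, /h/, /n/, /b/ stranded (only a nasal (/m/, /n/, or /ŋ/) is licensed in coda position; onsets are limited to one consonant).
Each unlicensed consonant is deleted: /θ/, /g/, /h/, /n/, /b/.

wɪmɔɪ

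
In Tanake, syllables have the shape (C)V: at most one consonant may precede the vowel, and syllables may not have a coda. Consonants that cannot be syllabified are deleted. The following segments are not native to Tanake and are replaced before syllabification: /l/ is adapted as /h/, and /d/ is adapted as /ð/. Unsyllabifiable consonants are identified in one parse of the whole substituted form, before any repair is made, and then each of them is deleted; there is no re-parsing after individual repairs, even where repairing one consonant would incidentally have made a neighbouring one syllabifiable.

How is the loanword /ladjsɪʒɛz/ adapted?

hasɪʒɛ

Substitution: /l/ → /h/, /d/ → /ð/, giving /haðjsɪʒɛz/.
Syllabifying with onset maximization leaves /ð/, /j/, /z/ stranded (no codas are permitted; onsets are limited to one consonant).
Deletion applies to /ð/, /j/, /z/.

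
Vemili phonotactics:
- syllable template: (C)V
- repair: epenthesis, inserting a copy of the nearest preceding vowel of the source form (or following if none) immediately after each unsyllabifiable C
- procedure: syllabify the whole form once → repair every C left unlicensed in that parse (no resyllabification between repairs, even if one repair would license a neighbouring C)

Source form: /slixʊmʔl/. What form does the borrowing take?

silixʊmʊʔʊlʊ

Under (C)V, the unsyllabifiable consonants are /s/, /m/, /ʔ/, /l/ (no codas are permitted; onsets are limited to one consonant).
Inserting the epenthetic vowel yields /s/ → /si/, /m/ → /mʊ/, /ʔ/ → /ʔʊ/, /l/ → /lʊ/.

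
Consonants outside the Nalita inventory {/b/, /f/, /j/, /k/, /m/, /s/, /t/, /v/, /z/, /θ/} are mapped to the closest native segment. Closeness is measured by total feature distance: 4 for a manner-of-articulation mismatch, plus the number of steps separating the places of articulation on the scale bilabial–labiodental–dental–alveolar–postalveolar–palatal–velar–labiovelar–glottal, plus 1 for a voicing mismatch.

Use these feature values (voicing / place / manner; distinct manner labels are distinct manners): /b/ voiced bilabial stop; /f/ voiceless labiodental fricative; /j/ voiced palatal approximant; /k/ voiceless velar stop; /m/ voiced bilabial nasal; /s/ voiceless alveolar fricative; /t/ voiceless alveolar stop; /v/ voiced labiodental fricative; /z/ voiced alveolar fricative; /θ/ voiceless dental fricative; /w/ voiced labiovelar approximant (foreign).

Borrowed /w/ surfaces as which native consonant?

/j/ is closest: same manner (approximant), place distance 2 (labiovelar→palatal), same voicing; total 2. Next closest is /k/ at distance 6.

j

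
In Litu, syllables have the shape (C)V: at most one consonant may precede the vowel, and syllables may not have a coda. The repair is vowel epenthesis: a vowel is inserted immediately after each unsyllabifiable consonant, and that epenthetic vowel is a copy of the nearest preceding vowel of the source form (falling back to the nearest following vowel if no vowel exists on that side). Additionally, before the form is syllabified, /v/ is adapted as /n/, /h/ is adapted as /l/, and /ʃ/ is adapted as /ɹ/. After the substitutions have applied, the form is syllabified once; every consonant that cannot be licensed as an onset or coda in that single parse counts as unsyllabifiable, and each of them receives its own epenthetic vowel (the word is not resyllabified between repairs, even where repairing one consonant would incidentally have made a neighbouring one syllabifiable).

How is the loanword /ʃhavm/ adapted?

Substitution: /ʃ/ → /ɹ/, /h/ → /l/, /v/ → /n/, giving /ɹlanm/.
Under (C)V, the unsyllabifiable consonants are /ɹ/, /n/, /m/ (no codas are permitted; onsets are limited to one consonant).
Inserting the epenthetic vowel yields /ɹ/ → /ɹa/, /n/ → /na/, /m/ → /ma/.

ɹalanama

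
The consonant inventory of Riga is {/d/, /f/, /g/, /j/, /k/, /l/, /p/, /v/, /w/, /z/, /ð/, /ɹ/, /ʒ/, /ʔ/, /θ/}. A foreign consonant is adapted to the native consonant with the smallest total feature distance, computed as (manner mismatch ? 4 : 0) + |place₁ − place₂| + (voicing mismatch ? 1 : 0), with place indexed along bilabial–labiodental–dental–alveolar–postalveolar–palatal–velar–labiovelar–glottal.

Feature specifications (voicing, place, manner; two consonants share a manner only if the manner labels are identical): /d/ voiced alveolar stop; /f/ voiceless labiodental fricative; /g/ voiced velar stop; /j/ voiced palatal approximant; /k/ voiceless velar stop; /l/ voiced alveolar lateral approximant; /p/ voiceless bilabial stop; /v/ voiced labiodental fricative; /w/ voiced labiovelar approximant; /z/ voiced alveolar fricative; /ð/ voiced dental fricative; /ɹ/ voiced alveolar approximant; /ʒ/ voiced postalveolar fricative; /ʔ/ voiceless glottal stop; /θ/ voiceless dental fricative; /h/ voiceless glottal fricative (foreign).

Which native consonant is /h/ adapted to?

ʔ

/ʔ/ is closest: manner differs (fricative→stop, +4), place distance 0 (glottal→glottal), same voicing; total 4. Next closest is /ʒ/ at distance 5.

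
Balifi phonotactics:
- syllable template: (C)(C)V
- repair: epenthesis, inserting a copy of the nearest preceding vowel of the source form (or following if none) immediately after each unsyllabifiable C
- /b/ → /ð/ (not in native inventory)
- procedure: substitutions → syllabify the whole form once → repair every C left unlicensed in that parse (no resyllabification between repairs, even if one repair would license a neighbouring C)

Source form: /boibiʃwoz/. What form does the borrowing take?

Substitution: /b/ → /ð/, giving /ðoiðiʃwoz/.
Syllabifying with onset maximization leaves /z/ stranded (no codas are permitted; onsets may contain at most 2 consonants).
Inserting the epenthetic vowel yields /z/ → /zo/.

ðoiðiʃwozo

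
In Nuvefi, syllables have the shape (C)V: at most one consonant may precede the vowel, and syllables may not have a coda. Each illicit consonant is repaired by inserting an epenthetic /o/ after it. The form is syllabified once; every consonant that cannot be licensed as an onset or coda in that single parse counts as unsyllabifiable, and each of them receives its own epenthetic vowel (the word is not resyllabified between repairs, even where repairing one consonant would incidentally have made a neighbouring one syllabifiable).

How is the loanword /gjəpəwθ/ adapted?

gojəpəwoθo

Under (C)V, the unsyllabifiable consonants are /g/, /w/, /θ/ (no codas are permitted; onsets are limited to one consonant).
Epenthesis after each stranded consonant: /g/ → /go/, /w/ → /wo/, /θ/ → /θo/.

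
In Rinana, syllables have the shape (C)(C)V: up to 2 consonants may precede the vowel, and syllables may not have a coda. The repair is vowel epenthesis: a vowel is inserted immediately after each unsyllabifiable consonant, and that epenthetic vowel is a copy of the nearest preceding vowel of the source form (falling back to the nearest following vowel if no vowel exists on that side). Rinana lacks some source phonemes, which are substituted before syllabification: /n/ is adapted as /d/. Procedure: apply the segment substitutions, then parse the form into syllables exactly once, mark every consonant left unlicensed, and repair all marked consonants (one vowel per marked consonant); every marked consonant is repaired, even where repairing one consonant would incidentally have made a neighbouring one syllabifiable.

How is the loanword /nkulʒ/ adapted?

dkuluʒu

Substitution: /n/ → /d/, giving /dkulʒ/.
Under (C)(C)V, the unsyllabifiable consonants are /l/, /ʒ/ (no codas are permitted; onsets may contain at most 2 consonants).
Each unlicensed consonant becomes the onset of a new syllable: /l/ → /lu/, /ʒ/ → /ʒu/.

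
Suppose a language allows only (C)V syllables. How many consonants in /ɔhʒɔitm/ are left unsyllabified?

3

Under (C)V, the unsyllabifiable consonants are /h/, /t/, /m/ (no codas are permitted; onsets are limited to one consonant).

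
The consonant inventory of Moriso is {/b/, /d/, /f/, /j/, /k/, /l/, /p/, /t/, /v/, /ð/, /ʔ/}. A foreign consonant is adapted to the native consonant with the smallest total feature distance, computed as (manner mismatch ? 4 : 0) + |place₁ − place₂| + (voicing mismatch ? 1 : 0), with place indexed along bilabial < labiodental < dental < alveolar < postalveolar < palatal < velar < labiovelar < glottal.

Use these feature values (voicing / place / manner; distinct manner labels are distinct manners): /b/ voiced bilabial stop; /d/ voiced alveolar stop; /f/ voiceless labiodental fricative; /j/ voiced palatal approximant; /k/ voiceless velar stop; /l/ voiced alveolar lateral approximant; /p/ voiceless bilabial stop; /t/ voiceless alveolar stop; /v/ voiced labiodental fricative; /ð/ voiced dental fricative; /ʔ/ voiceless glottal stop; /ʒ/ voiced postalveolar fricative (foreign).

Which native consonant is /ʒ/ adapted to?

/ð/ is closest: same manner (fricative), place distance 2 (postalveolar→dental), same voicing; total 2. Next closest is /v/ at distance 3.

ð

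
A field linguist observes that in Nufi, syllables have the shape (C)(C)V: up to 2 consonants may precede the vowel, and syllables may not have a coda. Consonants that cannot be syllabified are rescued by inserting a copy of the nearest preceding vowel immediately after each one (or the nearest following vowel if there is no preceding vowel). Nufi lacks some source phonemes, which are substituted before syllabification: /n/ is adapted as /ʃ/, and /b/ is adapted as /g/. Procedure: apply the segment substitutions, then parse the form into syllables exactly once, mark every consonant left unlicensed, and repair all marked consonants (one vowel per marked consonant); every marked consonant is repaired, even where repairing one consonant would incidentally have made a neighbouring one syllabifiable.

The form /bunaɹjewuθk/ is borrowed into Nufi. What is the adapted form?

Substitution: /b/ → /g/, /n/ → /ʃ/, giving /guʃaɹjewuθk/.
Syllabifying with onset maximization leaves /θ/, /k/ stranded (no codas are permitted; onsets may contain at most 2 consonants).
Inserting the epenthetic vowel yields /θ/ → /θu/, /k/ → /ku/.

guʃaɹjewuθuku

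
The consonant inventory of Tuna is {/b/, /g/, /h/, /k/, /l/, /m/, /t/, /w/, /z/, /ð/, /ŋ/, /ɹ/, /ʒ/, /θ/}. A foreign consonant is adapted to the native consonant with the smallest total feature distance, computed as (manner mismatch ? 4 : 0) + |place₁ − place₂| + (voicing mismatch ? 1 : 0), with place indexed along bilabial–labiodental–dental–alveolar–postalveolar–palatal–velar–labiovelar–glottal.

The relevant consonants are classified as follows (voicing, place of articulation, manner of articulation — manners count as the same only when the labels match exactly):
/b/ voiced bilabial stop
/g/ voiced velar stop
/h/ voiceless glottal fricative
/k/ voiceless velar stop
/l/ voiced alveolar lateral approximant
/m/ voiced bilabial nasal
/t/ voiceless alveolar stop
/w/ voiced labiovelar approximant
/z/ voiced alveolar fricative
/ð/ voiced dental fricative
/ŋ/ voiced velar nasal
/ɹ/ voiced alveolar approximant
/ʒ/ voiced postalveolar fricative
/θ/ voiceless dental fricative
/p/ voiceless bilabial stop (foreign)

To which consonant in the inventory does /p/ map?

/b/ is closest: same manner (stop), place distance 0 (bilabial→bilabial), voicing differs (+1); total 1. Next closest is /t/ at distance 3.

b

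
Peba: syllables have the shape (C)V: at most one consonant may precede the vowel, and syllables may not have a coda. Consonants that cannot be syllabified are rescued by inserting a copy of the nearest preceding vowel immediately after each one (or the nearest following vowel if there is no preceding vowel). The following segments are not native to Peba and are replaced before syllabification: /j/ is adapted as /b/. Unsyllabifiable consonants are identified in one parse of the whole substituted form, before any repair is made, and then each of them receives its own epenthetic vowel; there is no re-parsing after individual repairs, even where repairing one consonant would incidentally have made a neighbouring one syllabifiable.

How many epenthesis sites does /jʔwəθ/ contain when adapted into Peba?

3

After substitution the input is /bʔwəθ/.
The unsyllabifiable consonants are /b/, /ʔ/, /θ/; each receives one epenthetic vowel.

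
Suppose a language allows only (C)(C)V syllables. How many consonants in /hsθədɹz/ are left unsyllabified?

Syllabifying with onset maximization leaves /h/, /d/, /ɹ/, /z/ stranded (no codas are permitted; onsets may contain at most 2 consonants).

4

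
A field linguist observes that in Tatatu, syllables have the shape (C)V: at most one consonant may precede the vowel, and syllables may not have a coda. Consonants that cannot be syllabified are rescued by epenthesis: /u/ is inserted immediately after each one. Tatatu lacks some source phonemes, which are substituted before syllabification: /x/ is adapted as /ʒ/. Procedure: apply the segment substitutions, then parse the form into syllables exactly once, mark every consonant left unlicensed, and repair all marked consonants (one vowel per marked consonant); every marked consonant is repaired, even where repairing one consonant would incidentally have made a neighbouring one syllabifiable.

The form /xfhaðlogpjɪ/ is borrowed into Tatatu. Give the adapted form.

Substitution: /x/ → /ʒ/, giving /ʒfhaðlogpjɪ/.
Syllabifying with onset maximization leaves /ʒ/, /f/, /ð/, /g/, /p/ stranded (no codas are permitted; onsets are limited to one consonant).
Epenthesis after each stranded consonant: /ʒ/ → /ʒu/, /f/ → /fu/, /ð/ → /ðu/, /g/ → /gu/, /p/ → /pu/.

ʒufuhaðulogupujɪ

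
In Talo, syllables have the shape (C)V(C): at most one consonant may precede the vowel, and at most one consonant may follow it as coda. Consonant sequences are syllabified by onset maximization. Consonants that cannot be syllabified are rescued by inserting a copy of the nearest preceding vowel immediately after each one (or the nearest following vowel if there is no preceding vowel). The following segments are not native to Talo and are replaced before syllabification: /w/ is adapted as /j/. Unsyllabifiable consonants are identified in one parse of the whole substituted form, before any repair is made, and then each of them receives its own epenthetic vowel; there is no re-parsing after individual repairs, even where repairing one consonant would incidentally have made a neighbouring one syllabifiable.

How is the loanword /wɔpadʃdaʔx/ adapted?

Substitution: /w/ → /j/, giving /jɔpadʃdaʔx/.
The consonants /ʃ/, /x/ cannot be parsed into a legal (C)V(C) syllable (at most one coda consonant is licensed; onsets are limited to one consonant).
Epenthesis after each stranded consonant: /ʃ/ → /ʃa/, /x/ → /xa/.

jɔpadʃadaʔxa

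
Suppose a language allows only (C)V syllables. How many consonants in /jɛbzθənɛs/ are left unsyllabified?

Syllabifying with onset maximization leaves /b/, /z/, /s/ stranded (no codas are permitted; onsets are limited to one consonant).

3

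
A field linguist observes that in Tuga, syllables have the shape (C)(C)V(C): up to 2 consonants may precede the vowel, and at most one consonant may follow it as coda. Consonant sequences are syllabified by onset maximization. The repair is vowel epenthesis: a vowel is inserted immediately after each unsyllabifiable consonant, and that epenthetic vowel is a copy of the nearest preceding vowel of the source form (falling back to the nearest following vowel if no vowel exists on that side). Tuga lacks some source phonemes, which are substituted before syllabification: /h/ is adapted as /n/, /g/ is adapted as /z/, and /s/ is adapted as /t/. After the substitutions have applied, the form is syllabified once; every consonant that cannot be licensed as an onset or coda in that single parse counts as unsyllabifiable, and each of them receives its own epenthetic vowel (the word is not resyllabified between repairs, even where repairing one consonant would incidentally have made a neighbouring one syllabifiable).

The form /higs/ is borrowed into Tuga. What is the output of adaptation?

nizti

Substitution: /h/ → /n/, /g/ → /z/, /s/ → /t/, giving /nizt/.
Under (C)(C)V(C), the unsyllabifiable consonants are /t/ (at most one coda consonant is licensed; onsets may contain at most 2 consonants).
Epenthesis after each stranded consonant: /t/ → /ti/.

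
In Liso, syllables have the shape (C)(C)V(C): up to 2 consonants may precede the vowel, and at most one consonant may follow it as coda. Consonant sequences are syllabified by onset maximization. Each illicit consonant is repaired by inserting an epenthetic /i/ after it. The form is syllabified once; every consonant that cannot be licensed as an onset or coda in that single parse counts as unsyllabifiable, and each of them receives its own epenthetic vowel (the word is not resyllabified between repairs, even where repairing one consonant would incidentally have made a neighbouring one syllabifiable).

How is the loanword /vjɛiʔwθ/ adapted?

vjɛiʔwiθi

Under (C)(C)V(C), the unsyllabifiable consonants are /w/, /θ/ (at most one coda consonant is licensed; onsets may contain at most 2 consonants).
Each unlicensed consonant becomes the onset of a new syllable: /w/ → /wi/, /θ/ → /θi/.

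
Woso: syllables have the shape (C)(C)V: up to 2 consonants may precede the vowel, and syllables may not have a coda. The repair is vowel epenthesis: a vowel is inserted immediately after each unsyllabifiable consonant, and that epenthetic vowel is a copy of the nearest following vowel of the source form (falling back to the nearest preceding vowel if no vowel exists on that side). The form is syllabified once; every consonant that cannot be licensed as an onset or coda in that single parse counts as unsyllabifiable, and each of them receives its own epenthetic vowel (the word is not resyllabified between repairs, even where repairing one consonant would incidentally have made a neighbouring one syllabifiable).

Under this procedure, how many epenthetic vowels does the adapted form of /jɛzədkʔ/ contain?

The unsyllabifiable consonants are /d/, /k/, /ʔ/; each receives one epenthetic vowel.

3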